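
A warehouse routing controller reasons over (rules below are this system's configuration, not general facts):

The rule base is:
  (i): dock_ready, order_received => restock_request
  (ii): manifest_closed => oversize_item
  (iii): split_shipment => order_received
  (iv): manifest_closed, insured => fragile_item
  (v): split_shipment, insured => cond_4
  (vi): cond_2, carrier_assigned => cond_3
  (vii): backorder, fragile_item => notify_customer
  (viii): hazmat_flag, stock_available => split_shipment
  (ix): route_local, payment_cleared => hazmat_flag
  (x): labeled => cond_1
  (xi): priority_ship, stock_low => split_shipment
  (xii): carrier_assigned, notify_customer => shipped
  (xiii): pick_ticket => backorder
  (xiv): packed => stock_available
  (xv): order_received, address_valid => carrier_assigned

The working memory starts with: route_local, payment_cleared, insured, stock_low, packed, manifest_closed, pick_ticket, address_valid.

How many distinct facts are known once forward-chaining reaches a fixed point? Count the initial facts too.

Round 1 fires (ii), (iv), (ix), (xiii), (xiv), giving oversize_item, fragile_item, hazmat_flag, backorder, stock_available.
Round 2 fires (vii), (viii), giving notify_customer, split_shipment.
Round 3 fires (iii), (v), giving order_received, cond_4.
Round 4 fires (xv), giving carrier_assigned.
Round 5 fires (xii), giving shipped.
Closure: {address_valid, backorder, carrier_assigned, cond_4, fragile_item, hazmat_flag, insured, manifest_closed, notify_customer, order_received, oversize_item, packed, payment_cleared, pick_ticket, route_local, shipped, split_shipment, stock_available, stock_low} — 19 facts.

19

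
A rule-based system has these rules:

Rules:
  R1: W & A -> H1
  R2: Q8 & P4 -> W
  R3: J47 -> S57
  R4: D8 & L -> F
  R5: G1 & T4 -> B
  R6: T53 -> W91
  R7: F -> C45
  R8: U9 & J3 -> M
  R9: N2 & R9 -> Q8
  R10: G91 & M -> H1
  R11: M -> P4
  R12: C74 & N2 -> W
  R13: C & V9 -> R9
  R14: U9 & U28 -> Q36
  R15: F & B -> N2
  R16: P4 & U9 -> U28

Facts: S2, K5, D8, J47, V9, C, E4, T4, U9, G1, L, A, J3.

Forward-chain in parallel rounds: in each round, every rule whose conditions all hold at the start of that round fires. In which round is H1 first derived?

Round 1: R3 [J47 -> S57]; R4 [D8 & L -> F]; R5 [G1 & T4 -> B]; R8 [U9 & J3 -> M]; R13 [C & V9 -> R9]. Adds S57, F, B, M, R9.
Round 2: R7 [F -> C45]; R11 [M -> P4]; R15 [F & B -> N2]. Adds C45, P4, N2.
Round 3: R9 [N2 & R9 -> Q8]; R16 [P4 & U9 -> U28]. Adds Q8, U28.
Round 4: R2 [Q8 & P4 -> W]; R14 [U9 & U28 -> Q36]. Adds W, Q36.
Round 5: R1 [W & A -> H1]. Adds H1.
H1 first appears in round 5.

5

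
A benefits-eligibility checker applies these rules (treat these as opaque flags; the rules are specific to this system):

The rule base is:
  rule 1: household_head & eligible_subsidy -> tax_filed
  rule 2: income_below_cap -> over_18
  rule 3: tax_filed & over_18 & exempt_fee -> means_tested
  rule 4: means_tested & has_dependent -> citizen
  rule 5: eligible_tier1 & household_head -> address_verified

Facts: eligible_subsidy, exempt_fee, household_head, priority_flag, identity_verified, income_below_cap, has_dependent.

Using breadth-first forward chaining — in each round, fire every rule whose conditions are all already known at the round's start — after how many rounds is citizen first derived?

Round 1: rule 1 [household_head & eligible_subsidy -> tax_filed]; rule 2 [income_below_cap -> over_18]. Adds tax_filed, over_18.
Round 2: rule 3 [tax_filed & over_18 & exempt_fee -> means_tested]. Adds means_tested.
Round 3: rule 4 [means_tested & has_dependent -> citizen]. Adds citizen.
citizen first appears in round 3.

3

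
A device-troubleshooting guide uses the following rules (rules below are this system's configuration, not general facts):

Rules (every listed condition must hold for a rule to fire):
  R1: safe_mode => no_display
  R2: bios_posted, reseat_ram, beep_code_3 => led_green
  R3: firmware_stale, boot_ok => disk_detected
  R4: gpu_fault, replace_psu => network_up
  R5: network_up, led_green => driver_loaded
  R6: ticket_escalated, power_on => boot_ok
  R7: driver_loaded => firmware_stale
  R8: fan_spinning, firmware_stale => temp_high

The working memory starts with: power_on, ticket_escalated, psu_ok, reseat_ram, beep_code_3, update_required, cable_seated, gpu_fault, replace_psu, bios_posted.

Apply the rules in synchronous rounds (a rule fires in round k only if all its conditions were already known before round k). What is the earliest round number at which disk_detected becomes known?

4

Round 1 — R2, R4, R6, derive led_green, network_up, boot_ok.
Round 2 — R5, derive driver_loaded.
Round 3 — R7, derive firmware_stale.
Round 4 — R3, derive disk_detected.
disk_detected first appears in round 4.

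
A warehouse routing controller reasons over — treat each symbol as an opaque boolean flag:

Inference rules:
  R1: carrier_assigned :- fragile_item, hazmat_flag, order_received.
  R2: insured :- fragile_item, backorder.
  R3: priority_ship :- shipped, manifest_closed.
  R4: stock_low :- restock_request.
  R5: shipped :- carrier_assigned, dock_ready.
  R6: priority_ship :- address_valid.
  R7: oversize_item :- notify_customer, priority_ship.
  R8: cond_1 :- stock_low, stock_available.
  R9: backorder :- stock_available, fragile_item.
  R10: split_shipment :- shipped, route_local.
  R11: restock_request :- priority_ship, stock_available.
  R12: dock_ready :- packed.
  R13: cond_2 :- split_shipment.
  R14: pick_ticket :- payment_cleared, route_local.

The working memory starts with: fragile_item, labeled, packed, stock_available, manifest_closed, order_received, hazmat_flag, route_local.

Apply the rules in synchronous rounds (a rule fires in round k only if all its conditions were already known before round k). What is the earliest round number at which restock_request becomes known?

Round 1 — R1, R9, R12, derive carrier_assigned, backorder, dock_ready.
Round 2 — R2, R5, derive insured, shipped.
Round 3 — R3, R10, derive priority_ship, split_shipment.
Round 4 — R11, R13, derive restock_request, cond_2.
restock_request first appears in round 4.

4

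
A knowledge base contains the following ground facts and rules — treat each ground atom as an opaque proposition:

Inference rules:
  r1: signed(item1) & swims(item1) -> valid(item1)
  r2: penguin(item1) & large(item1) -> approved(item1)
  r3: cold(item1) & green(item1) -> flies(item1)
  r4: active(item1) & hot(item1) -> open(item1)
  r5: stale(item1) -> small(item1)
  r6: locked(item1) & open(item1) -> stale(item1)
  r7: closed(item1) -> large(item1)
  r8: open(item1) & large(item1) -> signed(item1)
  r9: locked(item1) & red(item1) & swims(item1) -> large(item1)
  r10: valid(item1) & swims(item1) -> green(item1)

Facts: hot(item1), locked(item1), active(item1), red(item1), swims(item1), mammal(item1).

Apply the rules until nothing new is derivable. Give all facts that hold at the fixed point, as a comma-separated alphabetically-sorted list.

Round 1 fires r4, r9, giving open(item1), large(item1).
Round 2 fires r6, r8, giving stale(item1), signed(item1).
Round 3 fires r1, r5, giving valid(item1), small(item1).
Round 4 fires r10, giving green(item1).

active(item1), green(item1), hot(item1), large(item1), locked(item1), mammal(item1), open(item1), red(item1), signed(item1), small(item1), stale(item1), swims(item1), valid(item1)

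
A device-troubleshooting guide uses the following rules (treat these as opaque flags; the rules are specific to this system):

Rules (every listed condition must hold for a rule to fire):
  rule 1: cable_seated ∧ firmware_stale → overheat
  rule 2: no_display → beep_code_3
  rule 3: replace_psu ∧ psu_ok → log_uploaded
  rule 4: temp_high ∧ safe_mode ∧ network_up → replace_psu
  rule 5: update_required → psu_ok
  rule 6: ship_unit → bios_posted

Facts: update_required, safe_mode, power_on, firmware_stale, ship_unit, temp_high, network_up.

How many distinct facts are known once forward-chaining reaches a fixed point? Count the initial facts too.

[1] rule 4 [temp_high ∧ safe_mode ∧ network_up → replace_psu]; rule 5 [update_required → psu_ok]; rule 6 [ship_unit → bios_posted]. ⇒ new: replace_psu, psu_ok, bios_posted.
[2] rule 3 [replace_psu ∧ psu_ok → log_uploaded]. ⇒ new: log_uploaded.
Closure: {bios_posted, firmware_stale, log_uploaded, network_up, power_on, psu_ok, replace_psu, safe_mode, ship_unit, temp_high, update_required} — 11 facts.

11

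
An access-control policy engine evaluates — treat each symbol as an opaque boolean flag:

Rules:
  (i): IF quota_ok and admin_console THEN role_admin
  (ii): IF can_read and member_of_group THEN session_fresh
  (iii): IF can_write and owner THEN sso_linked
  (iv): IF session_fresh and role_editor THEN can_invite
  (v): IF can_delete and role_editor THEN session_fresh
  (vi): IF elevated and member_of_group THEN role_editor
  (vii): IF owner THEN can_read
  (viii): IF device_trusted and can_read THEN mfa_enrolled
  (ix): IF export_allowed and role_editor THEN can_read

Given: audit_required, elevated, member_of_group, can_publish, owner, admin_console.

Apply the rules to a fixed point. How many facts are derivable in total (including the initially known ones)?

Round 1 fires (vi), (vii), giving role_editor, can_read.
Round 2 fires (ii), giving session_fresh.
Round 3 fires (iv), giving can_invite.
Closure: {admin_console, audit_required, can_invite, can_publish, can_read, elevated, member_of_group, owner, role_editor, session_fresh} — 10 facts.

10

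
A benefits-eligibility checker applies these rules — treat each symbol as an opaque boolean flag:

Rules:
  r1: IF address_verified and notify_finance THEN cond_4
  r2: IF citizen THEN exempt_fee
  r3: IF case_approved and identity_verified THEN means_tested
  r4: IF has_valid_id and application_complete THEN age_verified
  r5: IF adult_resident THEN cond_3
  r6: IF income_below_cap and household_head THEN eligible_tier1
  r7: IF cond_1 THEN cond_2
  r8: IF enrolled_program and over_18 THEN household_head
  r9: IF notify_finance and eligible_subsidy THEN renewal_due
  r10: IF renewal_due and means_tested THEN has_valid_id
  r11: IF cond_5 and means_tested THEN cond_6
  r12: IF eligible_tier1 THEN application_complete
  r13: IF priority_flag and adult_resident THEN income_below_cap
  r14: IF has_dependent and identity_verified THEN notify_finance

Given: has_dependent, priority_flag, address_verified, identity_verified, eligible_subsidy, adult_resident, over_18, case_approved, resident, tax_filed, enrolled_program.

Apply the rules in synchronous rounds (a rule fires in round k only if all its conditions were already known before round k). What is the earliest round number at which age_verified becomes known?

Round 1 — r3, r5, r8, r13, r14, derive means_tested, cond_3, household_head, income_below_cap, notify_finance.
Round 2 — r1, r6, r9, derive cond_4, eligible_tier1, renewal_due.
Round 3 — r10, r12, derive has_valid_id, application_complete.
Round 4 — r4, derive age_verified.
age_verified first appears in round 4.

4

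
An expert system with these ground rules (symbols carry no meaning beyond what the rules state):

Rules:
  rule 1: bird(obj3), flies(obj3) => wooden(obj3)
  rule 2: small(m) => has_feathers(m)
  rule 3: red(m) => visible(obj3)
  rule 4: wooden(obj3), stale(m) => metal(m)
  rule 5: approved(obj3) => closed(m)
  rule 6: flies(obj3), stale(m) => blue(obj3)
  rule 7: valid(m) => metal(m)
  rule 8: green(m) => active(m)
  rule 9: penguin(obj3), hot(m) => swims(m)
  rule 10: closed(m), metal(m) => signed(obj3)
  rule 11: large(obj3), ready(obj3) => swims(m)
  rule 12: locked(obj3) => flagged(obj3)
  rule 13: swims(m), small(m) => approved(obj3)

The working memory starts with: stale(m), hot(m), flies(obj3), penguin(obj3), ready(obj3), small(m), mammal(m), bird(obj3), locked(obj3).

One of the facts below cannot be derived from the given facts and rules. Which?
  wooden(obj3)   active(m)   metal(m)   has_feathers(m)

active(m)

Round 1: rule 1 [bird(obj3), flies(obj3) => wooden(obj3)]; rule 2 [small(m) => has_feathers(m)]; rule 6 [flies(obj3), stale(m) => blue(obj3)]; rule 9 [penguin(obj3), hot(m) => swims(m)]; rule 12 [locked(obj3) => flagged(obj3)]. Adds wooden(obj3), has_feathers(m), blue(obj3), swims(m), flagged(obj3).
Round 2: rule 4 [wooden(obj3), stale(m) => metal(m)]; rule 13 [swims(m), small(m) => approved(obj3)]. Adds metal(m), approved(obj3).
Round 3: rule 5 [approved(obj3) => closed(m)]. Adds closed(m).
Round 4: rule 10 [closed(m), metal(m) => signed(obj3)]. Adds signed(obj3).
Derived: metal(m) (round 2), has_feathers(m) (round 1), wooden(obj3) (round 1). active(m) never appears in any round.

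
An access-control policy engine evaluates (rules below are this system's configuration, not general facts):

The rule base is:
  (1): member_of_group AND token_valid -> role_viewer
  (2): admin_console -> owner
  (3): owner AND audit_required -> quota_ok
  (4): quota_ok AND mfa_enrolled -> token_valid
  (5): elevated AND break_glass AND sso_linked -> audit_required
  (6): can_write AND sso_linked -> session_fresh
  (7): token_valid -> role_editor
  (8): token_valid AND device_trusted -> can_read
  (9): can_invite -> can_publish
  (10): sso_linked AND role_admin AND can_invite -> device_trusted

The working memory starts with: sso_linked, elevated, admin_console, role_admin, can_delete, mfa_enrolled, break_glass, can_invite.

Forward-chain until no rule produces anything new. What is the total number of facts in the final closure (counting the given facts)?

16

Round 1 — (2), (5), (9), (10), derive owner, audit_required, can_publish, device_trusted.
Round 2 — (3), derive quota_ok.
Round 3 — (4), derive token_valid.
Round 4 — (7), (8), derive role_editor, can_read.
Closure: {admin_console, audit_required, break_glass, can_delete, can_invite, can_publish, can_read, device_trusted, elevated, mfa_enrolled, owner, quota_ok, role_admin, role_editor, sso_linked, token_valid} — 16 facts.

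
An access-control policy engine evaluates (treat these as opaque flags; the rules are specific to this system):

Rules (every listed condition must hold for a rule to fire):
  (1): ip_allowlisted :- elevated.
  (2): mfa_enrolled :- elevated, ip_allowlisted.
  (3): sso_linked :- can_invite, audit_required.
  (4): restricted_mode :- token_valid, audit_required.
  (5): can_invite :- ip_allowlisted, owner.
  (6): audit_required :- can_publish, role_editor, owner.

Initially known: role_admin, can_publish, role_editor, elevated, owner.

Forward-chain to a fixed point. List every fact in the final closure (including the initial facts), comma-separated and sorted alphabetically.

Round 1 fires (1), (6), giving ip_allowlisted, audit_required.
Round 2 fires (2), (5), giving mfa_enrolled, can_invite.
Round 3 fires (3), giving sso_linked.

audit_required, can_invite, can_publish, elevated, ip_allowlisted, mfa_enrolled, owner, role_admin, role_editor, sso_linked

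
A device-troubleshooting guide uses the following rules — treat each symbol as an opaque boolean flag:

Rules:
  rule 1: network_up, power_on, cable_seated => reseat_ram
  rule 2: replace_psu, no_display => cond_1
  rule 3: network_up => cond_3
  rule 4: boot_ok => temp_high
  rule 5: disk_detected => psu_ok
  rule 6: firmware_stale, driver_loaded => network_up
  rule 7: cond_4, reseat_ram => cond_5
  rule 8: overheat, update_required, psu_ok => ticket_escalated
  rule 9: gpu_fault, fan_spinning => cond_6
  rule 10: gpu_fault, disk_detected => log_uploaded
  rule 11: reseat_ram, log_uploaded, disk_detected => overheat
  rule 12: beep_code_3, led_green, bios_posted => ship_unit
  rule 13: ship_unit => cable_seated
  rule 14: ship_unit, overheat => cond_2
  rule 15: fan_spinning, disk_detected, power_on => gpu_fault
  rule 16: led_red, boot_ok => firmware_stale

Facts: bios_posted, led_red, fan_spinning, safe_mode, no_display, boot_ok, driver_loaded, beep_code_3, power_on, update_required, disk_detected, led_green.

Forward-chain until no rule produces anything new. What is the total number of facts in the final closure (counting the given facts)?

Round 1 — rule 4, rule 5, rule 12, rule 15, rule 16, derive temp_high, psu_ok, ship_unit, gpu_fault, firmware_stale.
Round 2 — rule 6, rule 9, rule 10, rule 13, derive network_up, cond_6, log_uploaded, cable_seated.
Round 3 — rule 1, rule 3, derive reseat_ram, cond_3.
Round 4 — rule 11, derive overheat.
Round 5 — rule 8, rule 14, derive ticket_escalated, cond_2.
Closure: {beep_code_3, bios_posted, boot_ok, cable_seated, cond_2, cond_3, cond_6, disk_detected, driver_loaded, fan_spinning, firmware_stale, gpu_fault, led_green, led_red, log_uploaded, network_up, no_display, overheat, power_on, psu_ok, reseat_ram, safe_mode, ship_unit, temp_high, ticket_escalated, update_required} — 26 facts.

26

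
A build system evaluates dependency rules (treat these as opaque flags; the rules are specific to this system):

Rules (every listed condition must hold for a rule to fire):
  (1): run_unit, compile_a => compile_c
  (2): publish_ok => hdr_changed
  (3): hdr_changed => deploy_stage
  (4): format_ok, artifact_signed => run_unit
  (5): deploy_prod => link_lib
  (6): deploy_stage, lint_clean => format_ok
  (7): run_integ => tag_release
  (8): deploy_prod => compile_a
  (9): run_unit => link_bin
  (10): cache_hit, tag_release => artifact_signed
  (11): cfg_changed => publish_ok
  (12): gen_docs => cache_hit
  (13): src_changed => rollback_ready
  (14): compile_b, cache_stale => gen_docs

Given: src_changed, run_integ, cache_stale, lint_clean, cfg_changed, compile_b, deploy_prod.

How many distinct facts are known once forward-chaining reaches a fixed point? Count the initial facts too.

21

Round 1: (5) [deploy_prod => link_lib]; (7) [run_integ => tag_release]; (8) [deploy_prod => compile_a]; (11) [cfg_changed => publish_ok]; (13) [src_changed => rollback_ready]; (14) [compile_b, cache_stale => gen_docs]. Adds link_lib, tag_release, compile_a, publish_ok, rollback_ready, gen_docs.
Round 2: (2) [publish_ok => hdr_changed]; (12) [gen_docs => cache_hit]. Adds hdr_changed, cache_hit.
Round 3: (3) [hdr_changed => deploy_stage]; (10) [cache_hit, tag_release => artifact_signed]. Adds deploy_stage, artifact_signed.
Round 4: (6) [deploy_stage, lint_clean => format_ok]. Adds format_ok.
Round 5: (4) [format_ok, artifact_signed => run_unit]. Adds run_unit.
Round 6: (1) [run_unit, compile_a => compile_c]; (9) [run_unit => link_bin]. Adds compile_c, link_bin.
Closure: {artifact_signed, cache_hit, cache_stale, cfg_changed, compile_a, compile_b, compile_c, deploy_prod, deploy_stage, format_ok, gen_docs, hdr_changed, link_bin, link_lib, lint_clean, publish_ok, rollback_ready, run_integ, run_unit, src_changed, tag_release} — 21 facts.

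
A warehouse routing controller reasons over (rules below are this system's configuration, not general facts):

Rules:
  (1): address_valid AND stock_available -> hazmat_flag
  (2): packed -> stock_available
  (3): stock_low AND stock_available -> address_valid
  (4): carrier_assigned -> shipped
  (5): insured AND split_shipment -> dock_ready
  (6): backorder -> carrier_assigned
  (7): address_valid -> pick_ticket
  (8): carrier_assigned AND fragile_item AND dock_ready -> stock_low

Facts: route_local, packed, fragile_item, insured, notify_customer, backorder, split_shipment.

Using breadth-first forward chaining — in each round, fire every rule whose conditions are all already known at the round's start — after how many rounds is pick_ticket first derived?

4

Round 1: (2) [packed -> stock_available]; (5) [insured AND split_shipment -> dock_ready]; (6) [backorder -> carrier_assigned]. New: stock_available, dock_ready, carrier_assigned.
Round 2: (4) [carrier_assigned -> shipped]; (8) [carrier_assigned AND fragile_item AND dock_ready -> stock_low]. New: shipped, stock_low.
Round 3: (3) [stock_low AND stock_available -> address_valid]. New: address_valid.
Round 4: (1) [address_valid AND stock_available -> hazmat_flag]; (7) [address_valid -> pick_ticket]. New: hazmat_flag, pick_ticket.
pick_ticket first appears in round 4.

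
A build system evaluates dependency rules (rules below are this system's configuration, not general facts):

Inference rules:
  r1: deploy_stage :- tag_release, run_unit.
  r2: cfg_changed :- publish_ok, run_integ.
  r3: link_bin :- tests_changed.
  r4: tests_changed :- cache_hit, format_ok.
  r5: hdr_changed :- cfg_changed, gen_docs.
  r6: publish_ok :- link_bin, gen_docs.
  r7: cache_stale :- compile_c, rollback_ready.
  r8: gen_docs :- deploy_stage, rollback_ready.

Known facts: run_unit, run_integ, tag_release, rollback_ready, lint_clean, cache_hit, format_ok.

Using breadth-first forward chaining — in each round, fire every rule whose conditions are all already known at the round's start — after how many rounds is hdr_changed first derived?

Round 1 — r1, r4, derive deploy_stage, tests_changed.
Round 2 — r3, r8, derive link_bin, gen_docs.
Round 3 — r6, derive publish_ok.
Round 4 — r2, derive cfg_changed.
Round 5 — r5, derive hdr_changed.
hdr_changed first appears in round 5.

5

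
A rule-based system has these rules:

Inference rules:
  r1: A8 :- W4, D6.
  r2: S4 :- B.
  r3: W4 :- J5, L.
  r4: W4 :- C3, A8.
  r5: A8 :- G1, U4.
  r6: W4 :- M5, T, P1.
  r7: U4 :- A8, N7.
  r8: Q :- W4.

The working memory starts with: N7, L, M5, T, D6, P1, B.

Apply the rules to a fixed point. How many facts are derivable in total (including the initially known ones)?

12

Round 1: r2 [S4 :- B.]; r6 [W4 :- M5, T, P1.]. Adds S4, W4.
Round 2: r1 [A8 :- W4, D6.]; r8 [Q :- W4.]. Adds A8, Q.
Round 3: r7 [U4 :- A8, N7.]. Adds U4.
Closure: {A8, B, D6, L, M5, N7, P1, Q, S4, T, U4, W4} — 12 facts.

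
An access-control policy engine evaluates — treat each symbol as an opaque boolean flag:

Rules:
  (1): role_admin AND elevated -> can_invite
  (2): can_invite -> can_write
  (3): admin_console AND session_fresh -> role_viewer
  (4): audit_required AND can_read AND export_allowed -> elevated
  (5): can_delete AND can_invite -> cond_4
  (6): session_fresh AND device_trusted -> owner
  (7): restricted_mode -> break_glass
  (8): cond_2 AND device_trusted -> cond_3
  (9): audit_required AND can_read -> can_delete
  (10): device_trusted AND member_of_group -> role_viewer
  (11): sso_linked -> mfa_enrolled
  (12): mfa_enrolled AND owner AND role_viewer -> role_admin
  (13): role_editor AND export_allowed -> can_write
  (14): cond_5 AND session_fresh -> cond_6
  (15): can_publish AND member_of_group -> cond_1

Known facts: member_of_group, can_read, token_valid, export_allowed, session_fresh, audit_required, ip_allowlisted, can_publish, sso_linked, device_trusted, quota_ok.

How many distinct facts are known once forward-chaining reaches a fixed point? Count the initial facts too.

Round 1 — (4), (6), (9), (10), (11), (15), derive elevated, owner, can_delete, role_viewer, mfa_enrolled, cond_1.
Round 2 — (12), derive role_admin.
Round 3 — (1), derive can_invite.
Round 4 — (2), (5), derive can_write, cond_4.
Closure: {audit_required, can_delete, can_invite, can_publish, can_read, can_write, cond_1, cond_4, device_trusted, elevated, export_allowed, ip_allowlisted, member_of_group, mfa_enrolled, owner, quota_ok, role_admin, role_viewer, session_fresh, sso_linked, token_valid} — 21 facts.

21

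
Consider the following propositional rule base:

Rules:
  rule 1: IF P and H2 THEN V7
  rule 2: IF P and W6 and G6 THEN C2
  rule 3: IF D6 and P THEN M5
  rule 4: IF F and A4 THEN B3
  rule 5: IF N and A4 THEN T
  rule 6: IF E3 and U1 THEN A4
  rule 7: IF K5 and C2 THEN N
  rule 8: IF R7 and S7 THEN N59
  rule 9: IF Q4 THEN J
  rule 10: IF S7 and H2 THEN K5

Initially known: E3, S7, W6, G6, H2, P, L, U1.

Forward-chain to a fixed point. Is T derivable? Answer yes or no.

yes

Round 1 fires rule 1, rule 2, rule 6, rule 10, giving V7, C2, A4, K5.
Round 2 fires rule 7, giving N.
Round 3 fires rule 5, giving T.
T appears in round 3, so it is derivable.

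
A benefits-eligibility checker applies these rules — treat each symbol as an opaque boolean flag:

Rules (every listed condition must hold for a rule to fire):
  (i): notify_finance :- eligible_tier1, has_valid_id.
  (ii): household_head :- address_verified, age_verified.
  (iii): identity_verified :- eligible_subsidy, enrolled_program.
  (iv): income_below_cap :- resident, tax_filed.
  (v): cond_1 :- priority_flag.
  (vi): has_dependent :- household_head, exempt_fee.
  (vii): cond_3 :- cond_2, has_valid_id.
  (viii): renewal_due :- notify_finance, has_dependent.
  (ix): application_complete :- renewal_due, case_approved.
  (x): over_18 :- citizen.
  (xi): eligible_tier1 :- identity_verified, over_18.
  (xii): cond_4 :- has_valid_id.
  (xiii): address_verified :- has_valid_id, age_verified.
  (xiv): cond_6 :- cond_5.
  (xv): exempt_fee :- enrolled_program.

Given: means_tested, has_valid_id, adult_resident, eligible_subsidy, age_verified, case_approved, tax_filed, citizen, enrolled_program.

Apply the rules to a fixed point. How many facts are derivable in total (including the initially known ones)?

Round 1: (iii) [identity_verified :- eligible_subsidy, enrolled_program.]; (x) [over_18 :- citizen.]; (xii) [cond_4 :- has_valid_id.]; (xiii) [address_verified :- has_valid_id, age_verified.]; (xv) [exempt_fee :- enrolled_program.]. New: identity_verified, over_18, cond_4, address_verified, exempt_fee.
Round 2: (ii) [household_head :- address_verified, age_verified.]; (xi) [eligible_tier1 :- identity_verified, over_18.]. New: household_head, eligible_tier1.
Round 3: (i) [notify_finance :- eligible_tier1, has_valid_id.]; (vi) [has_dependent :- household_head, exempt_fee.]. New: notify_finance, has_dependent.
Round 4: (viii) [renewal_due :- notify_finance, has_dependent.]. New: renewal_due.
Round 5: (ix) [application_complete :- renewal_due, case_approved.]. New: application_complete.
Closure: {address_verified, adult_resident, age_verified, application_complete, case_approved, citizen, cond_4, eligible_subsidy, eligible_tier1, enrolled_program, exempt_fee, has_dependent, has_valid_id, household_head, identity_verified, means_tested, notify_finance, over_18, renewal_due, tax_filed} — 20 facts.

20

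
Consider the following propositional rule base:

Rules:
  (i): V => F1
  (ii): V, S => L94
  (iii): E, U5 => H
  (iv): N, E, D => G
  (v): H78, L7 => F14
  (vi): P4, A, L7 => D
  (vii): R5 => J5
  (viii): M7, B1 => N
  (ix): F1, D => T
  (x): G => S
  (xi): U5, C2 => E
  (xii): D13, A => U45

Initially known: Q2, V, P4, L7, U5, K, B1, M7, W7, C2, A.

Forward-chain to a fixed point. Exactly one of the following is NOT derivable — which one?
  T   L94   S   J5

[1] (i) [V => F1]; (vi) [P4, A, L7 => D]; (viii) [M7, B1 => N]; (xi) [U5, C2 => E]. ⇒ new: F1, D, N, E.
[2] (iii) [E, U5 => H]; (iv) [N, E, D => G]; (ix) [F1, D => T]. ⇒ new: H, G, T.
[3] (x) [G => S]. ⇒ new: S.
[4] (ii) [V, S => L94]. ⇒ new: L94.
Derived: T (round 2), S (round 3), L94 (round 4). J5 never appears in any round.

J5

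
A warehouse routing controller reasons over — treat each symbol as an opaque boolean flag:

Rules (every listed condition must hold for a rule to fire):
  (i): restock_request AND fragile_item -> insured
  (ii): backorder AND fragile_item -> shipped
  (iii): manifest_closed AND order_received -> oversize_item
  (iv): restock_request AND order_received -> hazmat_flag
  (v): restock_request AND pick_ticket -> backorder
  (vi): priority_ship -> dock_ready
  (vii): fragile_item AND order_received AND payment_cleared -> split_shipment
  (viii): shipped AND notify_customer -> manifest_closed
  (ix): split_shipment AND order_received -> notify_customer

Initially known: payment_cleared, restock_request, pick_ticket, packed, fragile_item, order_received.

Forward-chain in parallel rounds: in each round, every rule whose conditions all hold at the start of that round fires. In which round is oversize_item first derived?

4

[1] (i) [restock_request AND fragile_item -> insured]; (iv) [restock_request AND order_received -> hazmat_flag]; (v) [restock_request AND pick_ticket -> backorder]; (vii) [fragile_item AND order_received AND payment_cleared -> split_shipment]. ⇒ new: insured, hazmat_flag, backorder, split_shipment.
[2] (ii) [backorder AND fragile_item -> shipped]; (ix) [split_shipment AND order_received -> notify_customer]. ⇒ new: shipped, notify_customer.
[3] (viii) [shipped AND notify_customer -> manifest_closed]. ⇒ new: manifest_closed.
[4] (iii) [manifest_closed AND order_received -> oversize_item]. ⇒ new: oversize_item.
oversize_item first appears in round 4.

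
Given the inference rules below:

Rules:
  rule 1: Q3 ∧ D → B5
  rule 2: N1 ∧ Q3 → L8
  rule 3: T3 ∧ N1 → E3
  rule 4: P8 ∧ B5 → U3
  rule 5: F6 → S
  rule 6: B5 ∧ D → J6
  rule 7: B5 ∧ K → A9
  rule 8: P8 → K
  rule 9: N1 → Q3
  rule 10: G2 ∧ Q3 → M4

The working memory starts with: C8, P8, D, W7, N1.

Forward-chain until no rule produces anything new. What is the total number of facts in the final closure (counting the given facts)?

Round 1 — rule 8, rule 9, derive K, Q3.
Round 2 — rule 1, rule 2, derive B5, L8.
Round 3 — rule 4, rule 6, rule 7, derive U3, J6, A9.
Closure: {A9, B5, C8, D, J6, K, L8, N1, P8, Q3, U3, W7} — 12 facts.

12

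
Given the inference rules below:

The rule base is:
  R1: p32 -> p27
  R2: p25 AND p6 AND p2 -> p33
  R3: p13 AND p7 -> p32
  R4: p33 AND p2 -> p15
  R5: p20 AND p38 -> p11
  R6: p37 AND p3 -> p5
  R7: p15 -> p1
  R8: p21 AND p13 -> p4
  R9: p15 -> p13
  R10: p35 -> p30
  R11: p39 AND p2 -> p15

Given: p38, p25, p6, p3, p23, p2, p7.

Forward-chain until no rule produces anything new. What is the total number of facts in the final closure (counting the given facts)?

13

[1] R2 [p25 AND p6 AND p2 -> p33]. ⇒ new: p33.
[2] R4 [p33 AND p2 -> p15]. ⇒ new: p15.
[3] R7 [p15 -> p1]; R9 [p15 -> p13]. ⇒ new: p1, p13.
[4] R3 [p13 AND p7 -> p32]. ⇒ new: p32.
[5] R1 [p32 -> p27]. ⇒ new: p27.
Closure: {p1, p13, p15, p2, p23, p25, p27, p3, p32, p33, p38, p6, p7} — 13 facts.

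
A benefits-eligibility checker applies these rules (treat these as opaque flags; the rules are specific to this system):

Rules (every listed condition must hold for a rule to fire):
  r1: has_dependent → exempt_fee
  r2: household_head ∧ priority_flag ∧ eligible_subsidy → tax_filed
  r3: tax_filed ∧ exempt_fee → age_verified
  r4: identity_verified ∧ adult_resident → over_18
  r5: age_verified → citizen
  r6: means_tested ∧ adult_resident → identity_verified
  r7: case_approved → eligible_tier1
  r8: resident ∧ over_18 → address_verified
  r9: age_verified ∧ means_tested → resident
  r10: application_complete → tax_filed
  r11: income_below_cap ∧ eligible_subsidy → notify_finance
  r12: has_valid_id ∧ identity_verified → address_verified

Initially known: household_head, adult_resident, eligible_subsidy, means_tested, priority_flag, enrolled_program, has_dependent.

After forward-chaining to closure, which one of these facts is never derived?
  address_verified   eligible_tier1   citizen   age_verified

Round 1: r1 [has_dependent → exempt_fee]; r2 [household_head ∧ priority_flag ∧ eligible_subsidy → tax_filed]; r6 [means_tested ∧ adult_resident → identity_verified]. Adds exempt_fee, tax_filed, identity_verified.
Round 2: r3 [tax_filed ∧ exempt_fee → age_verified]; r4 [identity_verified ∧ adult_resident → over_18]. Adds age_verified, over_18.
Round 3: r5 [age_verified → citizen]; r9 [age_verified ∧ means_tested → resident]. Adds citizen, resident.
Round 4: r8 [resident ∧ over_18 → address_verified]. Adds address_verified.
Derived: citizen (round 3), age_verified (round 2), address_verified (round 4). eligible_tier1 never appears in any round.

eligible_tier1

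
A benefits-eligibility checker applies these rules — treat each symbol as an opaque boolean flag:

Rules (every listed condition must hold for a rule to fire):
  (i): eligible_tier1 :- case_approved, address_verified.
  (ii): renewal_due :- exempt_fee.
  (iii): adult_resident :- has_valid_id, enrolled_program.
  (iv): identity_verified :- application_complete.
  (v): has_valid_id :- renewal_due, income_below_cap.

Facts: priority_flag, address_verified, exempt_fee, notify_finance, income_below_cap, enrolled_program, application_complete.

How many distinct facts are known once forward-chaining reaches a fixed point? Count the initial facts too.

11

[1] (ii) [renewal_due :- exempt_fee.]; (iv) [identity_verified :- application_complete.]. ⇒ new: renewal_due, identity_verified.
[2] (v) [has_valid_id :- renewal_due, income_below_cap.]. ⇒ new: has_valid_id.
[3] (iii) [adult_resident :- has_valid_id, enrolled_program.]. ⇒ new: adult_resident.
Closure: {address_verified, adult_resident, application_complete, enrolled_program, exempt_fee, has_valid_id, identity_verified, income_below_cap, notify_finance, priority_flag, renewal_due} — 11 facts.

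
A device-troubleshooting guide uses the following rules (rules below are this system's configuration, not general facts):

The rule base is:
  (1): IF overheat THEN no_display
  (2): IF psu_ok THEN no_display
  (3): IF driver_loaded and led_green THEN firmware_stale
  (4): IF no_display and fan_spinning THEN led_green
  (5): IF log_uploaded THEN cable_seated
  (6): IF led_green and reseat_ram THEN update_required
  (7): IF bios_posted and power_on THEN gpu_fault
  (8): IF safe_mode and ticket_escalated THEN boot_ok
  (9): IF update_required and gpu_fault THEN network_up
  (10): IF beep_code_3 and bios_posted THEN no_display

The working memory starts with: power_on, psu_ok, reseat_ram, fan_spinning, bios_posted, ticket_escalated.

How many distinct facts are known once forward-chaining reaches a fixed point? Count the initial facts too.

Round 1: (2) [IF psu_ok THEN no_display]; (7) [IF bios_posted and power_on THEN gpu_fault]. Adds no_display, gpu_fault.
Round 2: (4) [IF no_display and fan_spinning THEN led_green]. Adds led_green.
Round 3: (6) [IF led_green and reseat_ram THEN update_required]. Adds update_required.
Round 4: (9) [IF update_required and gpu_fault THEN network_up]. Adds network_up.
Closure: {bios_posted, fan_spinning, gpu_fault, led_green, network_up, no_display, power_on, psu_ok, reseat_ram, ticket_escalated, update_required} — 11 facts.

11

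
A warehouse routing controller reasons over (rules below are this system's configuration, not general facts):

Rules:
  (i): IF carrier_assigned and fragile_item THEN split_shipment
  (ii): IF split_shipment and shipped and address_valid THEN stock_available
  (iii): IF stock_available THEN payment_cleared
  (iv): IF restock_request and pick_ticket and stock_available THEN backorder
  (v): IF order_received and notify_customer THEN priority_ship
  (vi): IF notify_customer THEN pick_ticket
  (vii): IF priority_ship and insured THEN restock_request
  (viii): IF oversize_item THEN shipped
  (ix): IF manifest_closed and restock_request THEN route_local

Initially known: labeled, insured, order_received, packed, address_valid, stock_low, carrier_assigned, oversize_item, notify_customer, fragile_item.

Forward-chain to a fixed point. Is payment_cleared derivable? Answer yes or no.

[1] (i) [IF carrier_assigned and fragile_item THEN split_shipment]; (v) [IF order_received and notify_customer THEN priority_ship]; (vi) [IF notify_customer THEN pick_ticket]; (viii) [IF oversize_item THEN shipped]. ⇒ new: split_shipment, priority_ship, pick_ticket, shipped.
[2] (ii) [IF split_shipment and shipped and address_valid THEN stock_available]; (vii) [IF priority_ship and insured THEN restock_request]. ⇒ new: stock_available, restock_request.
[3] (iii) [IF stock_available THEN payment_cleared]; (iv) [IF restock_request and pick_ticket and stock_available THEN backorder]. ⇒ new: payment_cleared, backorder.
payment_cleared appears in round 3, so it is derivable.

yes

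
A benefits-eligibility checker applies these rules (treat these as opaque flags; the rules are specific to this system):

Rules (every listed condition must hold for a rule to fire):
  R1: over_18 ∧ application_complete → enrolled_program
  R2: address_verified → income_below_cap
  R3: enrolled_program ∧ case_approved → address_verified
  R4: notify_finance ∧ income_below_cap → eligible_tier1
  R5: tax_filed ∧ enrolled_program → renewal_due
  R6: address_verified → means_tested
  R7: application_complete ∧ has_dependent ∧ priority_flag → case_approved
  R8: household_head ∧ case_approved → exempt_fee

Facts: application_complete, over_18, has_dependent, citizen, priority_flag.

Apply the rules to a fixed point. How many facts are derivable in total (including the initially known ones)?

Round 1 — R1, R7, derive enrolled_program, case_approved.
Round 2 — R3, derive address_verified.
Round 3 — R2, R6, derive income_below_cap, means_tested.
Closure: {address_verified, application_complete, case_approved, citizen, enrolled_program, has_dependent, income_below_cap, means_tested, over_18, priority_flag} — 10 facts.

10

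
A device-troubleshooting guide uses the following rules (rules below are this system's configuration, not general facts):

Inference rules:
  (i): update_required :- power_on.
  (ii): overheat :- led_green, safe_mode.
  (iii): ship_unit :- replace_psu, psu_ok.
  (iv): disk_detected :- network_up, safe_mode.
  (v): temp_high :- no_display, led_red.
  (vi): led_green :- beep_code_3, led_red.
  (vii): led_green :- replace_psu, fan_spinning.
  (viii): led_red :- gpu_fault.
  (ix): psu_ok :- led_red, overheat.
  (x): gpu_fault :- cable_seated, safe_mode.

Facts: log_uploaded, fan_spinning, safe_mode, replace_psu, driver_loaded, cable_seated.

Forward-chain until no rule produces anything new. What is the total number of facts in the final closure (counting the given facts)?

12

Round 1: (vii) [led_green :- replace_psu, fan_spinning.]; (x) [gpu_fault :- cable_seated, safe_mode.]. Adds led_green, gpu_fault.
Round 2: (ii) [overheat :- led_green, safe_mode.]; (viii) [led_red :- gpu_fault.]. Adds overheat, led_red.
Round 3: (ix) [psu_ok :- led_red, overheat.]. Adds psu_ok.
Round 4: (iii) [ship_unit :- replace_psu, psu_ok.]. Adds ship_unit.
Closure: {cable_seated, driver_loaded, fan_spinning, gpu_fault, led_green, led_red, log_uploaded, overheat, psu_ok, replace_psu, safe_mode, ship_unit} — 12 facts.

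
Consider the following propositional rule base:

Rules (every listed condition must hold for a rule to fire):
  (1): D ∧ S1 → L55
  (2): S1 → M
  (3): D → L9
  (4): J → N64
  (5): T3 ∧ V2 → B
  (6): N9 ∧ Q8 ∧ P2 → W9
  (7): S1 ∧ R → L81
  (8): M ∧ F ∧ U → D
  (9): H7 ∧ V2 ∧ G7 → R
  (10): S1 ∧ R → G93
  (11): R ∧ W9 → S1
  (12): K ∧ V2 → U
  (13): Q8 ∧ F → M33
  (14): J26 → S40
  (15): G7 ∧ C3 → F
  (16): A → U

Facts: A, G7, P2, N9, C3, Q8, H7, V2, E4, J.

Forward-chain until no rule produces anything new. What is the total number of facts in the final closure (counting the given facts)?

23

[1] (4) [J → N64]; (6) [N9 ∧ Q8 ∧ P2 → W9]; (9) [H7 ∧ V2 ∧ G7 → R]; (15) [G7 ∧ C3 → F]; (16) [A → U]. ⇒ new: N64, W9, R, F, U.
[2] (11) [R ∧ W9 → S1]; (13) [Q8 ∧ F → M33]. ⇒ new: S1, M33.
[3] (2) [S1 → M]; (7) [S1 ∧ R → L81]; (10) [S1 ∧ R → G93]. ⇒ new: M, L81, G93.
[4] (8) [M ∧ F ∧ U → D]. ⇒ new: D.
[5] (1) [D ∧ S1 → L55]; (3) [D → L9]. ⇒ new: L55, L9.
Closure: {A, C3, D, E4, F, G7, G93, H7, J, L55, L81, L9, M, M33, N64, N9, P2, Q8, R, S1, U, V2, W9} — 23 facts.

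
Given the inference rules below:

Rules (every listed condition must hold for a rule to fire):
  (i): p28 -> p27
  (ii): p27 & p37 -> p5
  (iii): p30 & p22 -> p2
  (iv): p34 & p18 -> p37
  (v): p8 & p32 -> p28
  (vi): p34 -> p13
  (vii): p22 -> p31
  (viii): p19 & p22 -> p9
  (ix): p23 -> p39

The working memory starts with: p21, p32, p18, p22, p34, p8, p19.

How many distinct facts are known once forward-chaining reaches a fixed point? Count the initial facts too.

14

Round 1: (iv) [p34 & p18 -> p37]; (v) [p8 & p32 -> p28]; (vi) [p34 -> p13]; (vii) [p22 -> p31]; (viii) [p19 & p22 -> p9]. Adds p37, p28, p13, p31, p9.
Round 2: (i) [p28 -> p27]. Adds p27.
Round 3: (ii) [p27 & p37 -> p5]. Adds p5.
Closure: {p13, p18, p19, p21, p22, p27, p28, p31, p32, p34, p37, p5, p8, p9} — 14 facts.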